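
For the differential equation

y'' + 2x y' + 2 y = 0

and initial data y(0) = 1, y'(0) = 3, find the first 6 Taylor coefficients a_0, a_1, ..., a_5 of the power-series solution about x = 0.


Ansatz: y(x) = sum_{n>=0} a_n x^n, so y'(x) = sum_{n>=1} n a_n x^(n-1) and y''(x) = sum_{n>=2} n(n-1) a_n x^(n-2).
Substitute into P(x) y'' + Q(x) y' + R(x) y = 0 with P(x) = 1, Q(x) = 2x, R(x) = 2, and match powers of x.
Initial conditions: a_0 = 1, a_1 = 3.
Setting the coefficient of each power of x to zero and solving order by order (substituting the coefficients already found):
  x^0: 2 a_2 + 2 a_0 = 0  ->  2 a_2 = -2 a_0 = -2  ->  a_2 = -1
  x^1: 6 a_3 + 4 a_1 = 0  ->  6 a_3 = -4 a_1 = -12  ->  a_3 = -2
  x^2: 12 a_4 + 6 a_2 = 0  ->  12 a_4 = -6 a_2 = 6  ->  a_4 = 1/2
  x^3: 20 a_5 + 8 a_3 = 0  ->  20 a_5 = -8 a_3 = 16  ->  a_5 = 4/5
Truncated series: y(x) = 1 + 3 x - x^2 - 2 x^3 + (1/2) x^4 + (4/5) x^5 + O(x^6).

a_0 = 1; a_1 = 3; a_2 = -1; a_3 = -2; a_4 = 1/2; a_5 = 4/5


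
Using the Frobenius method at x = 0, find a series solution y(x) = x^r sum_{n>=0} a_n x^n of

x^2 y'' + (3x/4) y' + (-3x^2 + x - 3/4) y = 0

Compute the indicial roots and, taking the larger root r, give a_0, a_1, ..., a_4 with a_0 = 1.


Write in Frobenius form y'' + (p(x)/x) y' + (q(x)/x^2) y = 0:
  p(x) = 3/4,  q(x) = -3x^2 + x - 3/4.
Indicial equation: r(r-1) + (3/4) r + (-3/4) = 0 -> roots r_1 = 1, r_2 = -3/4.
Take r = r_1 = 1. Let y(x) = x^r sum_{n>=0} a_n x^n with a_0 = 1.
Substitute y = x^r sum a_n x^n and match x^{r+n}. The recurrence is
  D(n) a_n + 1 a_{n-1} - 3 a_{n-2} = 0,  where D(n) = (r+n)(r+n-1) + (3/4)(r+n) + (-3/4).
  a_n = [-1 a_{n-1} + 3 a_{n-2}] / D(n).
Since the indicial polynomial factors as (r - r_1)(r - r_2), D(n) = (r_1 + n - r_1)(r_1 + n - r_2) = n(n + 7/4).
Evaluating step by step (a_0 = 1):
  n = 1: D(1) = 1(1 + 7/4) = 11/4; numerator = -1(1) = -1; a_1 = (-1)/(11/4) = -4/11
  n = 2: D(2) = 2(2 + 7/4) = 15/2; numerator = -1(-4/11) + 3(1) = 37/11; a_2 = (37/11)/(15/2) = 74/165
  n = 3: D(3) = 3(3 + 7/4) = 57/4; numerator = -1(74/165) + 3(-4/11) = -254/165; a_3 = (-254/165)/(57/4) = -1016/9405
  n = 4: D(4) = 4(4 + 7/4) = 23; numerator = -1(-1016/9405) + 3(74/165) = 2734/1881; a_4 = (2734/1881)/(23) = 2734/43263

r = 1; a_0 = 1; a_1 = -4/11; a_2 = 74/165; a_3 = -1016/9405; a_4 = 2734/43263


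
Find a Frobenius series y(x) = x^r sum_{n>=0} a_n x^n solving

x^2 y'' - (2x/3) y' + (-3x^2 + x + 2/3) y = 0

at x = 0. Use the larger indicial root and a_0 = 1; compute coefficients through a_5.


Write in Frobenius form y'' + (p(x)/x) y' + (q(x)/x^2) y = 0:
  p(x) = -2/3,  q(x) = -3x^2 + x + 2/3.
Indicial equation: r(r-1) + (-2/3) r + (2/3) = 0 -> roots r_1 = 1, r_2 = 2/3.
Take r = r_1 = 1. Let y(x) = x^r sum_{n>=0} a_n x^n with a_0 = 1.
Substitute y = x^r sum a_n x^n and match x^{r+n}. The recurrence is
  D(n) a_n + 1 a_{n-1} - 3 a_{n-2} = 0,  where D(n) = (r+n)(r+n-1) + (-2/3)(r+n) + (2/3).
  a_n = [-1 a_{n-1} + 3 a_{n-2}] / D(n).
Since the indicial polynomial factors as (r - r_1)(r - r_2), D(n) = (r_1 + n - r_1)(r_1 + n - r_2) = n(n + 1/3).
Evaluating step by step (a_0 = 1):
  n = 1: D(1) = 1(1 + 1/3) = 4/3; numerator = -1(1) = -1; a_1 = (-1)/(4/3) = -3/4
  n = 2: D(2) = 2(2 + 1/3) = 14/3; numerator = -1(-3/4) + 3(1) = 15/4; a_2 = (15/4)/(14/3) = 45/56
  n = 3: D(3) = 3(3 + 1/3) = 10; numerator = -1(45/56) + 3(-3/4) = -171/56; a_3 = (-171/56)/(10) = -171/560
  n = 4: D(4) = 4(4 + 1/3) = 52/3; numerator = -1(-171/560) + 3(45/56) = 1521/560; a_4 = (1521/560)/(52/3) = 351/2240
  n = 5: D(5) = 5(5 + 1/3) = 80/3; numerator = -1(351/2240) + 3(-171/560) = -2403/2240; a_5 = (-2403/2240)/(80/3) = -7209/179200

r = 1; a_0 = 1; a_1 = -3/4; a_2 = 45/56; a_3 = -171/560; a_4 = 351/2240; a_5 = -7209/179200


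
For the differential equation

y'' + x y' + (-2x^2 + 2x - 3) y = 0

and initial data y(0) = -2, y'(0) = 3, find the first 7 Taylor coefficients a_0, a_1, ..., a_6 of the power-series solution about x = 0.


Ansatz: y(x) = sum_{n>=0} a_n x^n, so y'(x) = sum_{n>=1} n a_n x^(n-1) and y''(x) = sum_{n>=2} n(n-1) a_n x^(n-2).
Substitute into P(x) y'' + Q(x) y' + R(x) y = 0 with P(x) = 1, Q(x) = x, R(x) = -2x^2 + 2x - 3, and match powers of x.
Initial conditions: a_0 = -2, a_1 = 3.
Setting the coefficient of each power of x to zero and solving order by order (substituting the coefficients already found):
  x^0: 2 a_2 - 3 a_0 = 0  ->  2 a_2 = 3 a_0 = -6  ->  a_2 = -3
  x^1: 6 a_3 - 2 a_1 + 2 a_0 = 0  ->  6 a_3 = 2 a_1 - 2 a_0 = 10  ->  a_3 = 5/3
  x^2: 12 a_4 - a_2 + 2 a_1 - 2 a_0 = 0  ->  12 a_4 = a_2 - 2 a_1 + 2 a_0 = -13  ->  a_4 = -13/12
  x^3: 20 a_5 + 2 a_2 - 2 a_1 = 0  ->  20 a_5 = -2 a_2 + 2 a_1 = 12  ->  a_5 = 3/5
  x^4: 30 a_6 + a_4 + 2 a_3 - 2 a_2 = 0  ->  30 a_6 = -a_4 - 2 a_3 + 2 a_2 = -33/4  ->  a_6 = -11/40
Truncated series: y(x) = -2 + 3 x - 3 x^2 + (5/3) x^3 - (13/12) x^4 + (3/5) x^5 - (11/40) x^6 + O(x^7).

a_0 = -2; a_1 = 3; a_2 = -3; a_3 = 5/3; a_4 = -13/12; a_5 = 3/5; a_6 = -11/40


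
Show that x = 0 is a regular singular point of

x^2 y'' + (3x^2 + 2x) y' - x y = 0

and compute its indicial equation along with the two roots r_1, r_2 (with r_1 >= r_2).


Divide by x^2 to reach normal form y'' + P_1(x) y' + P_2(x) y = 0 with P_1(x) = 3 + 2/x and P_2(x) = -1/x.
x = 0 is a singular point because the y'-coefficient 3 + 2/x has a pole at x = 0 and the y-coefficient -1/x has a pole at x = 0.
It is a regular singular point because x P_1(x) = p(x) = 3x + 2 and x^2 P_2(x) = q(x) = -x are polynomials, hence analytic at x = 0.
p(0) = 2,  q(0) = 0.
Indicial equation: r(r-1) + p(0) r + q(0) = 0, i.e. r^2 + (p(0) - 1) r + q(0) = 0, i.e. r^2 + 1 r = 0.
Discriminant: (1)^2 - 4(0) = 1, so r = (-1 ± 1)/2.
Solving: r_1 = 0, r_2 = -1.

indicial: r^2 + 1 r = 0; roots r_1 = 0, r_2 = -1


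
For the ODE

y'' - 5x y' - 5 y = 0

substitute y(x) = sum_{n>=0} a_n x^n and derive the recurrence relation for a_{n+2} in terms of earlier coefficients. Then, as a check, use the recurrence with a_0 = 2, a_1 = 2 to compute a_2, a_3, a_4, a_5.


Substitute y = sum_n a_n x^n.
y''(x) has coefficient (n+2)(n+1) a_{n+2} at x^n;
-5 x y'(x) has coefficient -5 n a_n at x^n (shift);
-5 y(x) has coefficient -5 a_n at x^n.
Matching x^n: (n+2)(n+1) a_{n+2} + (-5n - 5) a_n = 0.
Thus a_{n+2} = (5n + 5) / ((n+1)(n+2)) * a_n.

Check with a_0 = 2, a_1 = 2 (apply the recurrence for n = 0, 1, 2, 3): a_0 = 2, a_1 = 2, a_2 = 5, a_3 = 10/3, a_4 = 25/4, a_5 = 10/3.

a_(n+2) = (5n + 5) / ((n+1)(n+2)) * a_n; check: a_0 = 2, a_1 = 2, a_2 = 5, a_3 = 10/3, a_4 = 25/4, a_5 = 10/3


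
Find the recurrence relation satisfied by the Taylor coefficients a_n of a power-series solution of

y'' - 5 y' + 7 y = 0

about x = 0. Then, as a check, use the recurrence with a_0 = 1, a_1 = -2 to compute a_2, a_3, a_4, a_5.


Substitute y = sum_n a_n x^n.
y''(x) has coefficient (n+2)(n+1) a_{n+2} at x^n;
-5 y'(x) has coefficient -5 (n+1) a_{n+1} at x^n;
7 y(x) has coefficient 7 a_n at x^n.
Matching x^n: (n+2)(n+1) a_{n+2} - 5 (n+1) a_{n+1} + 7 a_n = 0.
Thus a_{n+2} = [5 (n+1) a_{n+1} - 7 a_n] / ((n+1)(n+2)).

Check with a_0 = 1, a_1 = -2 (apply the recurrence for n = 0, 1, 2, 3): a_0 = 1, a_1 = -2, a_2 = -17/2, a_3 = -71/6, a_4 = -59/6, a_5 = -683/120.

a_(n+2) = [5 (n+1) a_(n+1) - 7 a_n] / ((n+1)(n+2)); check: a_0 = 1, a_1 = -2, a_2 = -17/2, a_3 = -71/6, a_4 = -59/6, a_5 = -683/120


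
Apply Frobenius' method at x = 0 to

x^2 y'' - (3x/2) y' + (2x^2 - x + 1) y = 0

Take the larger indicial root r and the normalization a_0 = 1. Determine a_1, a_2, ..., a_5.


Write in Frobenius form y'' + (p(x)/x) y' + (q(x)/x^2) y = 0:
  p(x) = -3/2,  q(x) = 2x^2 - x + 1.
Indicial equation: r(r-1) + (-3/2) r + (1) = 0 -> roots r_1 = 2, r_2 = 1/2.
Take r = r_1 = 2. Let y(x) = x^r sum_{n>=0} a_n x^n with a_0 = 1.
Substitute y = x^r sum a_n x^n and match x^{r+n}. The recurrence is
  D(n) a_n - 1 a_{n-1} + 2 a_{n-2} = 0,  where D(n) = (r+n)(r+n-1) + (-3/2)(r+n) + (1).
  a_n = [1 a_{n-1} - 2 a_{n-2}] / D(n).
Since the indicial polynomial factors as (r - r_1)(r - r_2), D(n) = (r_1 + n - r_1)(r_1 + n - r_2) = n(n + 3/2).
Evaluating step by step (a_0 = 1):
  n = 1: D(1) = 1(1 + 3/2) = 5/2; numerator = 1(1) = 1; a_1 = (1)/(5/2) = 2/5
  n = 2: D(2) = 2(2 + 3/2) = 7; numerator = 1(2/5) - 2(1) = -8/5; a_2 = (-8/5)/(7) = -8/35
  n = 3: D(3) = 3(3 + 3/2) = 27/2; numerator = 1(-8/35) - 2(2/5) = -36/35; a_3 = (-36/35)/(27/2) = -8/105
  n = 4: D(4) = 4(4 + 3/2) = 22; numerator = 1(-8/105) - 2(-8/35) = 8/21; a_4 = (8/21)/(22) = 4/231
  n = 5: D(5) = 5(5 + 3/2) = 65/2; numerator = 1(4/231) - 2(-8/105) = 28/165; a_5 = (28/165)/(65/2) = 56/10725

r = 2; a_0 = 1; a_1 = 2/5; a_2 = -8/35; a_3 = -8/105; a_4 = 4/231; a_5 = 56/10725


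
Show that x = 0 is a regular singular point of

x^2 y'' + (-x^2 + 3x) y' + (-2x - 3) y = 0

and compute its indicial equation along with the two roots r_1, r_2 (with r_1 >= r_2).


Divide by x^2 to reach normal form y'' + P_1(x) y' + P_2(x) y = 0 with P_1(x) = -1 + 3/x and P_2(x) = -2/x - 3/x^2.
x = 0 is a singular point because the y'-coefficient -1 + 3/x has a pole at x = 0 and the y-coefficient -2/x - 3/x^2 has a pole at x = 0.
It is a regular singular point because x P_1(x) = p(x) = 3 - x and x^2 P_2(x) = q(x) = -2x - 3 are polynomials, hence analytic at x = 0.
p(0) = 3,  q(0) = -3.
Indicial equation: r(r-1) + p(0) r + q(0) = 0, i.e. r^2 + (p(0) - 1) r + q(0) = 0, i.e. r^2 + 2 r - 3 = 0.
Discriminant: (2)^2 - 4(-3) = 16, so r = (-2 ± 4)/2.
Solving: r_1 = 1, r_2 = -3.

indicial: r^2 + 2 r - 3 = 0; roots r_1 = 1, r_2 = -3


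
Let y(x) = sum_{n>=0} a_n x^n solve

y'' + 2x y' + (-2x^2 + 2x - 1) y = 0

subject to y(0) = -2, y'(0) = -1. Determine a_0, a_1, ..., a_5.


Ansatz: y(x) = sum_{n>=0} a_n x^n, so y'(x) = sum_{n>=1} n a_n x^(n-1) and y''(x) = sum_{n>=2} n(n-1) a_n x^(n-2).
Substitute into P(x) y'' + Q(x) y' + R(x) y = 0 with P(x) = 1, Q(x) = 2x, R(x) = -2x^2 + 2x - 1, and match powers of x.
Initial conditions: a_0 = -2, a_1 = -1.
Setting the coefficient of each power of x to zero and solving order by order (substituting the coefficients already found):
  x^0: 2 a_2 - a_0 = 0  ->  2 a_2 = a_0 = -2  ->  a_2 = -1
  x^1: 6 a_3 + a_1 + 2 a_0 = 0  ->  6 a_3 = -a_1 - 2 a_0 = 5  ->  a_3 = 5/6
  x^2: 12 a_4 + 3 a_2 + 2 a_1 - 2 a_0 = 0  ->  12 a_4 = -3 a_2 - 2 a_1 + 2 a_0 = 1  ->  a_4 = 1/12
  x^3: 20 a_5 + 5 a_3 + 2 a_2 - 2 a_1 = 0  ->  20 a_5 = -5 a_3 - 2 a_2 + 2 a_1 = -25/6  ->  a_5 = -5/24
Truncated series: y(x) = -2 - x - x^2 + (5/6) x^3 + (1/12) x^4 - (5/24) x^5 + O(x^6).

a_0 = -2; a_1 = -1; a_2 = -1; a_3 = 5/6; a_4 = 1/12; a_5 = -5/24


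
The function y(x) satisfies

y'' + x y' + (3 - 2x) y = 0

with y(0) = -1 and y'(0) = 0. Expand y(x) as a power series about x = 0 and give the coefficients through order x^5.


Ansatz: y(x) = sum_{n>=0} a_n x^n, so y'(x) = sum_{n>=1} n a_n x^(n-1) and y''(x) = sum_{n>=2} n(n-1) a_n x^(n-2).
Substitute into P(x) y'' + Q(x) y' + R(x) y = 0 with P(x) = 1, Q(x) = x, R(x) = 3 - 2x, and match powers of x.
Initial conditions: a_0 = -1, a_1 = 0.
Setting the coefficient of each power of x to zero and solving order by order (substituting the coefficients already found):
  x^0: 2 a_2 + 3 a_0 = 0  ->  2 a_2 = -3 a_0 = 3  ->  a_2 = 3/2
  x^1: 6 a_3 + 4 a_1 - 2 a_0 = 0  ->  6 a_3 = -4 a_1 + 2 a_0 = -2  ->  a_3 = -1/3
  x^2: 12 a_4 + 5 a_2 - 2 a_1 = 0  ->  12 a_4 = -5 a_2 + 2 a_1 = -15/2  ->  a_4 = -5/8
  x^3: 20 a_5 + 6 a_3 - 2 a_2 = 0  ->  20 a_5 = -6 a_3 + 2 a_2 = 5  ->  a_5 = 1/4
Truncated series: y(x) = -1 + (3/2) x^2 - (1/3) x^3 - (5/8) x^4 + (1/4) x^5 + O(x^6).

a_0 = -1; a_1 = 0; a_2 = 3/2; a_3 = -1/3; a_4 = -5/8; a_5 = 1/4


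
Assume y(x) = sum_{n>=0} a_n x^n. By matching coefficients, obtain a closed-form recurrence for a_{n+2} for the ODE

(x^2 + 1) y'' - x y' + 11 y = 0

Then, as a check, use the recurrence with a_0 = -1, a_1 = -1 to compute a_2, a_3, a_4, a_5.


Substitute y = sum_n a_n x^n.
(1 + 1 x^2) y'' contributes (n+2)(n+1) a_{n+2} + n(n-1) a_n at x^n.
-x y'(x) contributes -n a_n at x^n.
11 y(x) contributes 11 a_n at x^n.
Matching x^n: (n+2)(n+1) a_{n+2} + (n(n-1) - n + 11) a_n = 0.
Thus a_{n+2} = (-n(n-1) + n - 11) / ((n+1)(n+2)) * a_n.

Check with a_0 = -1, a_1 = -1 (apply the recurrence for n = 0, 1, 2, 3): a_0 = -1, a_1 = -1, a_2 = 11/2, a_3 = 5/3, a_4 = -121/24, a_5 = -7/6.

a_(n+2) = (-n(n-1) + n - 11) / ((n+1)(n+2)) * a_n; check: a_0 = -1, a_1 = -1, a_2 = 11/2, a_3 = 5/3, a_4 = -121/24, a_5 = -7/6


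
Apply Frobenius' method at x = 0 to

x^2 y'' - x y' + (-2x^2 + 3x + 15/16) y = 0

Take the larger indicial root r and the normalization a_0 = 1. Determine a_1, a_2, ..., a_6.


Write in Frobenius form y'' + (p(x)/x) y' + (q(x)/x^2) y = 0:
  p(x) = -1,  q(x) = -2x^2 + 3x + 15/16.
Indicial equation: r(r-1) + (-1) r + (15/16) = 0 -> roots r_1 = 5/4, r_2 = 3/4.
Take r = r_1 = 5/4. Let y(x) = x^r sum_{n>=0} a_n x^n with a_0 = 1.
Substitute y = x^r sum a_n x^n and match x^{r+n}. The recurrence is
  D(n) a_n + 3 a_{n-1} - 2 a_{n-2} = 0,  where D(n) = (r+n)(r+n-1) + (-1)(r+n) + (15/16).
  a_n = [-3 a_{n-1} + 2 a_{n-2}] / D(n).
Since the indicial polynomial factors as (r - r_1)(r - r_2), D(n) = (r_1 + n - r_1)(r_1 + n - r_2) = n(n + 1/2).
Evaluating step by step (a_0 = 1):
  n = 1: D(1) = 1(1 + 1/2) = 3/2; numerator = -3(1) = -3; a_1 = (-3)/(3/2) = -2
  n = 2: D(2) = 2(2 + 1/2) = 5; numerator = -3(-2) + 2(1) = 8; a_2 = (8)/(5) = 8/5
  n = 3: D(3) = 3(3 + 1/2) = 21/2; numerator = -3(8/5) + 2(-2) = -44/5; a_3 = (-44/5)/(21/2) = -88/105
  n = 4: D(4) = 4(4 + 1/2) = 18; numerator = -3(-88/105) + 2(8/5) = 40/7; a_4 = (40/7)/(18) = 20/63
  n = 5: D(5) = 5(5 + 1/2) = 55/2; numerator = -3(20/63) + 2(-88/105) = -92/35; a_5 = (-92/35)/(55/2) = -184/1925
  n = 6: D(6) = 6(6 + 1/2) = 39; numerator = -3(-184/1925) + 2(20/63) = 15968/17325; a_6 = (15968/17325)/(39) = 15968/675675

r = 5/4; a_0 = 1; a_1 = -2; a_2 = 8/5; a_3 = -88/105; a_4 = 20/63; a_5 = -184/1925; a_6 = 15968/675675


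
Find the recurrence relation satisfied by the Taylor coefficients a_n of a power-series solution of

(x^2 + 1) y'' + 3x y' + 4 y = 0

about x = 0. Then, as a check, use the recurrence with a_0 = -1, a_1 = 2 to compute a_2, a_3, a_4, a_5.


Substitute y = sum_n a_n x^n.
(1 + 1 x^2) y'' contributes (n+2)(n+1) a_{n+2} + n(n-1) a_n at x^n.
3 x y'(x) contributes 3 n a_n at x^n.
4 y(x) contributes 4 a_n at x^n.
Matching x^n: (n+2)(n+1) a_{n+2} + (n(n-1) + 3 n + 4) a_n = 0.
Thus a_{n+2} = (-n(n-1) - 3 n - 4) / ((n+1)(n+2)) * a_n.

Check with a_0 = -1, a_1 = 2 (apply the recurrence for n = 0, 1, 2, 3): a_0 = -1, a_1 = 2, a_2 = 2, a_3 = -7/3, a_4 = -2, a_5 = 133/60.

a_(n+2) = (-n(n-1) - 3 n - 4) / ((n+1)(n+2)) * a_n; check: a_0 = -1, a_1 = 2, a_2 = 2, a_3 = -7/3, a_4 = -2, a_5 = 133/60


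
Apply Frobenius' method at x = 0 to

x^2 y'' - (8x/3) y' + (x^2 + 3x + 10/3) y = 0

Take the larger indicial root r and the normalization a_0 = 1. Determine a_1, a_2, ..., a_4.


Write in Frobenius form y'' + (p(x)/x) y' + (q(x)/x^2) y = 0:
  p(x) = -8/3,  q(x) = x^2 + 3x + 10/3.
Indicial equation: r(r-1) + (-8/3) r + (10/3) = 0 -> roots r_1 = 2, r_2 = 5/3.
Take r = r_1 = 2. Let y(x) = x^r sum_{n>=0} a_n x^n with a_0 = 1.
Substitute y = x^r sum a_n x^n and match x^{r+n}. The recurrence is
  D(n) a_n + 3 a_{n-1} + 1 a_{n-2} = 0,  where D(n) = (r+n)(r+n-1) + (-8/3)(r+n) + (10/3).
  a_n = [-3 a_{n-1} - 1 a_{n-2}] / D(n).
Since the indicial polynomial factors as (r - r_1)(r - r_2), D(n) = (r_1 + n - r_1)(r_1 + n - r_2) = n(n + 1/3).
Evaluating step by step (a_0 = 1):
  n = 1: D(1) = 1(1 + 1/3) = 4/3; numerator = -3(1) = -3; a_1 = (-3)/(4/3) = -9/4
  n = 2: D(2) = 2(2 + 1/3) = 14/3; numerator = -3(-9/4) - 1(1) = 23/4; a_2 = (23/4)/(14/3) = 69/56
  n = 3: D(3) = 3(3 + 1/3) = 10; numerator = -3(69/56) - 1(-9/4) = -81/56; a_3 = (-81/56)/(10) = -81/560
  n = 4: D(4) = 4(4 + 1/3) = 52/3; numerator = -3(-81/560) - 1(69/56) = -447/560; a_4 = (-447/560)/(52/3) = -1341/29120

r = 2; a_0 = 1; a_1 = -9/4; a_2 = 69/56; a_3 = -81/560; a_4 = -1341/29120


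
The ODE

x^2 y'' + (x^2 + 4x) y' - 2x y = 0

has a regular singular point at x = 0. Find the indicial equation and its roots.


Divide by x^2 to reach normal form y'' + P_1(x) y' + P_2(x) y = 0 with P_1(x) = 1 + 4/x and P_2(x) = -2/x.
x = 0 is a singular point because the y'-coefficient 1 + 4/x has a pole at x = 0 and the y-coefficient -2/x has a pole at x = 0.
It is a regular singular point because x P_1(x) = p(x) = x + 4 and x^2 P_2(x) = q(x) = -2x are polynomials, hence analytic at x = 0.
p(0) = 4,  q(0) = 0.
Indicial equation: r(r-1) + p(0) r + q(0) = 0, i.e. r^2 + (p(0) - 1) r + q(0) = 0, i.e. r^2 + 3 r = 0.
Discriminant: (3)^2 - 4(0) = 9, so r = (-3 ± 3)/2.
Solving: r_1 = 0, r_2 = -3.

indicial: r^2 + 3 r = 0; roots r_1 = 0, r_2 = -3


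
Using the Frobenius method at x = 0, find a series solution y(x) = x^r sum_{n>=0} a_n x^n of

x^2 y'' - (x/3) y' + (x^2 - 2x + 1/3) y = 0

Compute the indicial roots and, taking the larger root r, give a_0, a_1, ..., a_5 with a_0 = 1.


Write in Frobenius form y'' + (p(x)/x) y' + (q(x)/x^2) y = 0:
  p(x) = -1/3,  q(x) = x^2 - 2x + 1/3.
Indicial equation: r(r-1) + (-1/3) r + (1/3) = 0 -> roots r_1 = 1, r_2 = 1/3.
Take r = r_1 = 1. Let y(x) = x^r sum_{n>=0} a_n x^n with a_0 = 1.
Substitute y = x^r sum a_n x^n and match x^{r+n}. The recurrence is
  D(n) a_n - 2 a_{n-1} + 1 a_{n-2} = 0,  where D(n) = (r+n)(r+n-1) + (-1/3)(r+n) + (1/3).
  a_n = [2 a_{n-1} - 1 a_{n-2}] / D(n).
Since the indicial polynomial factors as (r - r_1)(r - r_2), D(n) = (r_1 + n - r_1)(r_1 + n - r_2) = n(n + 2/3).
Evaluating step by step (a_0 = 1):
  n = 1: D(1) = 1(1 + 2/3) = 5/3; numerator = 2(1) = 2; a_1 = (2)/(5/3) = 6/5
  n = 2: D(2) = 2(2 + 2/3) = 16/3; numerator = 2(6/5) - 1(1) = 7/5; a_2 = (7/5)/(16/3) = 21/80
  n = 3: D(3) = 3(3 + 2/3) = 11; numerator = 2(21/80) - 1(6/5) = -27/40; a_3 = (-27/40)/(11) = -27/440
  n = 4: D(4) = 4(4 + 2/3) = 56/3; numerator = 2(-27/440) - 1(21/80) = -339/880; a_4 = (-339/880)/(56/3) = -1017/49280
  n = 5: D(5) = 5(5 + 2/3) = 85/3; numerator = 2(-1017/49280) - 1(-27/440) = 9/448; a_5 = (9/448)/(85/3) = 27/38080

r = 1; a_0 = 1; a_1 = 6/5; a_2 = 21/80; a_3 = -27/440; a_4 = -1017/49280; a_5 = 27/38080


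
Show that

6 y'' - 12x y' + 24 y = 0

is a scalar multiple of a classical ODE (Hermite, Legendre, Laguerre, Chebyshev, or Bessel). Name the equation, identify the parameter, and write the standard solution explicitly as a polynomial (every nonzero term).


All three coefficients share the factor 6; dividing through by 6 gives  y'' - 2x y' + 4 y = 0.
This matches the Hermite equation y'' - 2x y' + 2n y = 0 with 2n = 4, so n = 2; the polynomial solution is H_2(x).
With y = sum_k a_k x^k, matching x^k gives (k+2)(k+1) a_{k+2} = 2(k - n) a_k = 2(k - 2) a_k. The right side vanishes at k = 2, so the series with the parity of 2 terminates at degree 2.
Standard normalization: leading coefficient of H_n is 2^n, so a_2 = 2^2 = 4. Work downward with a_k = (k+1)(k+2) a_{k+2} / (2(k - n)):
  a_0 = (1)(2)(4) / (2(0 - 2)) = 8/(-4) = -2
Hence H_2(x) = 4 x^2 - 2.

H_2(x); series = 4 x^2 - 2


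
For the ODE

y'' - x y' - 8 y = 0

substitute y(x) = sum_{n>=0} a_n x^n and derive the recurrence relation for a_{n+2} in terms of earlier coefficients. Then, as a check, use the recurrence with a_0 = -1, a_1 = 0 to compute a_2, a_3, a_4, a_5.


Substitute y = sum_n a_n x^n.
y''(x) has coefficient (n+2)(n+1) a_{n+2} at x^n;
-x y'(x) has coefficient -n a_n at x^n (shift);
-8 y(x) has coefficient -8 a_n at x^n.
Matching x^n: (n+2)(n+1) a_{n+2} + (-n - 8) a_n = 0.
Thus a_{n+2} = (n + 8) / ((n+1)(n+2)) * a_n.

Check with a_0 = -1, a_1 = 0 (apply the recurrence for n = 0, 1, 2, 3): a_0 = -1, a_1 = 0, a_2 = -4, a_3 = 0, a_4 = -10/3, a_5 = 0.

a_(n+2) = (n + 8) / ((n+1)(n+2)) * a_n; check: a_0 = -1, a_1 = 0, a_2 = -4, a_3 = 0, a_4 = -10/3, a_5 = 0


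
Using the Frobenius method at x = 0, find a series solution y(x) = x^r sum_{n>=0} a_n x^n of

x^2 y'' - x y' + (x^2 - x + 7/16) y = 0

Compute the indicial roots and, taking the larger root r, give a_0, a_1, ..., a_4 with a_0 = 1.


Write in Frobenius form y'' + (p(x)/x) y' + (q(x)/x^2) y = 0:
  p(x) = -1,  q(x) = x^2 - x + 7/16.
Indicial equation: r(r-1) + (-1) r + (7/16) = 0 -> roots r_1 = 7/4, r_2 = 1/4.
Take r = r_1 = 7/4. Let y(x) = x^r sum_{n>=0} a_n x^n with a_0 = 1.
Substitute y = x^r sum a_n x^n and match x^{r+n}. The recurrence is
  D(n) a_n - 1 a_{n-1} + 1 a_{n-2} = 0,  where D(n) = (r+n)(r+n-1) + (-1)(r+n) + (7/16).
  a_n = [1 a_{n-1} - 1 a_{n-2}] / D(n).
Since the indicial polynomial factors as (r - r_1)(r - r_2), D(n) = (r_1 + n - r_1)(r_1 + n - r_2) = n(n + 3/2).
Evaluating step by step (a_0 = 1):
  n = 1: D(1) = 1(1 + 3/2) = 5/2; numerator = 1(1) = 1; a_1 = (1)/(5/2) = 2/5
  n = 2: D(2) = 2(2 + 3/2) = 7; numerator = 1(2/5) - 1(1) = -3/5; a_2 = (-3/5)/(7) = -3/35
  n = 3: D(3) = 3(3 + 3/2) = 27/2; numerator = 1(-3/35) - 1(2/5) = -17/35; a_3 = (-17/35)/(27/2) = -34/945
  n = 4: D(4) = 4(4 + 3/2) = 22; numerator = 1(-34/945) - 1(-3/35) = 47/945; a_4 = (47/945)/(22) = 47/20790

r = 7/4; a_0 = 1; a_1 = 2/5; a_2 = -3/35; a_3 = -34/945; a_4 = 47/20790


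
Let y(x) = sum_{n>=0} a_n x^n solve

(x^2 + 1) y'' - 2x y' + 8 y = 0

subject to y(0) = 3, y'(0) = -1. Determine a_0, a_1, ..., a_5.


Ansatz: y(x) = sum_{n>=0} a_n x^n, so y'(x) = sum_{n>=1} n a_n x^(n-1) and y''(x) = sum_{n>=2} n(n-1) a_n x^(n-2).
Substitute into P(x) y'' + Q(x) y' + R(x) y = 0 with P(x) = x^2 + 1, Q(x) = -2x, R(x) = 8, and match powers of x.
Initial conditions: a_0 = 3, a_1 = -1.
Setting the coefficient of each power of x to zero and solving order by order (substituting the coefficients already found):
  x^0: 2 a_2 + 8 a_0 = 0  ->  2 a_2 = -8 a_0 = -24  ->  a_2 = -12
  x^1: 6 a_3 + 6 a_1 = 0  ->  6 a_3 = -6 a_1 = 6  ->  a_3 = 1
  x^2: 12 a_4 + 6 a_2 = 0  ->  12 a_4 = -6 a_2 = 72  ->  a_4 = 6
  x^3: 20 a_5 + 8 a_3 = 0  ->  20 a_5 = -8 a_3 = -8  ->  a_5 = -2/5
Truncated series: y(x) = 3 - x - 12 x^2 + x^3 + 6 x^4 - (2/5) x^5 + O(x^6).

a_0 = 3; a_1 = -1; a_2 = -12; a_3 = 1; a_4 = 6; a_5 = -2/5


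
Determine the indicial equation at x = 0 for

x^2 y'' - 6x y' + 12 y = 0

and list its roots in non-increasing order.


Divide by x^2 to reach normal form y'' + P_1(x) y' + P_2(x) y = 0 with P_1(x) = -6/x and P_2(x) = 12/x^2.
x = 0 is a singular point because the y'-coefficient -6/x has a pole at x = 0 and the y-coefficient 12/x^2 has a pole at x = 0.
It is a regular singular point because x P_1(x) = p(x) = -6 and x^2 P_2(x) = q(x) = 12 are polynomials, hence analytic at x = 0.
p(0) = -6,  q(0) = 12.
Indicial equation: r(r-1) + p(0) r + q(0) = 0, i.e. r^2 + (p(0) - 1) r + q(0) = 0, i.e. r^2 - 7 r + 12 = 0.
Discriminant: (-7)^2 - 4(12) = 1, so r = (7 ± 1)/2.
Solving: r_1 = 4, r_2 = 3.

indicial: r^2 - 7 r + 12 = 0; roots r_1 = 4, r_2 = 3


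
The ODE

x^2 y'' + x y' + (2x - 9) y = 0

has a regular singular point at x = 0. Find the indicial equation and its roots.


Divide by x^2 to reach normal form y'' + P_1(x) y' + P_2(x) y = 0 with P_1(x) = 1/x and P_2(x) = 2/x - 9/x^2.
x = 0 is a singular point because the y'-coefficient 1/x has a pole at x = 0 and the y-coefficient 2/x - 9/x^2 has a pole at x = 0.
It is a regular singular point because x P_1(x) = p(x) = 1 and x^2 P_2(x) = q(x) = 2x - 9 are polynomials, hence analytic at x = 0.
p(0) = 1,  q(0) = -9.
Indicial equation: r(r-1) + p(0) r + q(0) = 0, i.e. r^2 + (p(0) - 1) r + q(0) = 0, i.e. r^2 - 9 = 0.
Discriminant: (0)^2 - 4(-9) = 36, so r = (0 ± 6)/2.
Solving: r_1 = 3, r_2 = -3.

indicial: r^2 - 9 = 0; roots r_1 = 3, r_2 = -3


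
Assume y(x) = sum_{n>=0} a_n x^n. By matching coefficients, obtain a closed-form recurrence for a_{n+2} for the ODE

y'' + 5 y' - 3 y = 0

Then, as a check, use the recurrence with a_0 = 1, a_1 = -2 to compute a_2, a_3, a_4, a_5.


Substitute y = sum_n a_n x^n.
y''(x) has coefficient (n+2)(n+1) a_{n+2} at x^n;
5 y'(x) has coefficient 5 (n+1) a_{n+1} at x^n;
-3 y(x) has coefficient -3 a_n at x^n.
Matching x^n: (n+2)(n+1) a_{n+2} + 5 (n+1) a_{n+1} - 3 a_n = 0.
Thus a_{n+2} = [-5 (n+1) a_{n+1} + 3 a_n] / ((n+1)(n+2)).

Check with a_0 = 1, a_1 = -2 (apply the recurrence for n = 0, 1, 2, 3): a_0 = 1, a_1 = -2, a_2 = 13/2, a_3 = -71/6, a_4 = 197/12, a_5 = -2183/120.

a_(n+2) = [-5 (n+1) a_(n+1) + 3 a_n] / ((n+1)(n+2)); check: a_0 = 1, a_1 = -2, a_2 = 13/2, a_3 = -71/6, a_4 = 197/12, a_5 = -2183/120


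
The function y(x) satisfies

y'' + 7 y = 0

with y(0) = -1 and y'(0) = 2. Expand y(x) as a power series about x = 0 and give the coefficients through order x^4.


Ansatz: y(x) = sum_{n>=0} a_n x^n, so y'(x) = sum_{n>=1} n a_n x^(n-1) and y''(x) = sum_{n>=2} n(n-1) a_n x^(n-2).
Substitute into P(x) y'' + Q(x) y' + R(x) y = 0 with P(x) = 1, Q(x) = 0, R(x) = 7, and match powers of x.
Initial conditions: a_0 = -1, a_1 = 2.
Setting the coefficient of each power of x to zero and solving order by order (substituting the coefficients already found):
  x^0: 2 a_2 + 7 a_0 = 0  ->  2 a_2 = -7 a_0 = 7  ->  a_2 = 7/2
  x^1: 6 a_3 + 7 a_1 = 0  ->  6 a_3 = -7 a_1 = -14  ->  a_3 = -7/3
  x^2: 12 a_4 + 7 a_2 = 0  ->  12 a_4 = -7 a_2 = -49/2  ->  a_4 = -49/24
Truncated series: y(x) = -1 + 2 x + (7/2) x^2 - (7/3) x^3 - (49/24) x^4 + O(x^5).

a_0 = -1; a_1 = 2; a_2 = 7/2; a_3 = -7/3; a_4 = -49/24


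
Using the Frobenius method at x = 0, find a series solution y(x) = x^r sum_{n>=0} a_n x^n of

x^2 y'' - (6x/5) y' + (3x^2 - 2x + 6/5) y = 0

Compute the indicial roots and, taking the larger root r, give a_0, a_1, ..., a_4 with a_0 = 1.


Write in Frobenius form y'' + (p(x)/x) y' + (q(x)/x^2) y = 0:
  p(x) = -6/5,  q(x) = 3x^2 - 2x + 6/5.
Indicial equation: r(r-1) + (-6/5) r + (6/5) = 0 -> roots r_1 = 6/5, r_2 = 1.
Take r = r_1 = 6/5. Let y(x) = x^r sum_{n>=0} a_n x^n with a_0 = 1.
Substitute y = x^r sum a_n x^n and match x^{r+n}. The recurrence is
  D(n) a_n - 2 a_{n-1} + 3 a_{n-2} = 0,  where D(n) = (r+n)(r+n-1) + (-6/5)(r+n) + (6/5).
  a_n = [2 a_{n-1} - 3 a_{n-2}] / D(n).
Since the indicial polynomial factors as (r - r_1)(r - r_2), D(n) = (r_1 + n - r_1)(r_1 + n - r_2) = n(n + 1/5).
Evaluating step by step (a_0 = 1):
  n = 1: D(1) = 1(1 + 1/5) = 6/5; numerator = 2(1) = 2; a_1 = (2)/(6/5) = 5/3
  n = 2: D(2) = 2(2 + 1/5) = 22/5; numerator = 2(5/3) - 3(1) = 1/3; a_2 = (1/3)/(22/5) = 5/66
  n = 3: D(3) = 3(3 + 1/5) = 48/5; numerator = 2(5/66) - 3(5/3) = -160/33; a_3 = (-160/33)/(48/5) = -50/99
  n = 4: D(4) = 4(4 + 1/5) = 84/5; numerator = 2(-50/99) - 3(5/66) = -245/198; a_4 = (-245/198)/(84/5) = -175/2376

r = 6/5; a_0 = 1; a_1 = 5/3; a_2 = 5/66; a_3 = -50/99; a_4 = -175/2376


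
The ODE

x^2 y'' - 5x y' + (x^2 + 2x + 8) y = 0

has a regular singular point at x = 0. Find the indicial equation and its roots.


Divide by x^2 to reach normal form y'' + P_1(x) y' + P_2(x) y = 0 with P_1(x) = -5/x and P_2(x) = 1 + 2/x + 8/x^2.
x = 0 is a singular point because the y'-coefficient -5/x has a pole at x = 0 and the y-coefficient 1 + 2/x + 8/x^2 has a pole at x = 0.
It is a regular singular point because x P_1(x) = p(x) = -5 and x^2 P_2(x) = q(x) = x^2 + 2x + 8 are polynomials, hence analytic at x = 0.
p(0) = -5,  q(0) = 8.
Indicial equation: r(r-1) + p(0) r + q(0) = 0, i.e. r^2 + (p(0) - 1) r + q(0) = 0, i.e. r^2 - 6 r + 8 = 0.
Discriminant: (-6)^2 - 4(8) = 4, so r = (6 ± 2)/2.
Solving: r_1 = 4, r_2 = 2.

indicial: r^2 - 6 r + 8 = 0; roots r_1 = 4, r_2 = 2


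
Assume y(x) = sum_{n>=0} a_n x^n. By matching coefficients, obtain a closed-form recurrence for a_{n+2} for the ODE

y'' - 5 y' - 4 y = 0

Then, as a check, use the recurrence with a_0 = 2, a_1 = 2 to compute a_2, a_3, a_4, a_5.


Substitute y = sum_n a_n x^n.
y''(x) has coefficient (n+2)(n+1) a_{n+2} at x^n;
-5 y'(x) has coefficient -5 (n+1) a_{n+1} at x^n;
-4 y(x) has coefficient -4 a_n at x^n.
Matching x^n: (n+2)(n+1) a_{n+2} - 5 (n+1) a_{n+1} - 4 a_n = 0.
Thus a_{n+2} = [5 (n+1) a_{n+1} + 4 a_n] / ((n+1)(n+2)).

Check with a_0 = 2, a_1 = 2 (apply the recurrence for n = 0, 1, 2, 3): a_0 = 2, a_1 = 2, a_2 = 9, a_3 = 49/3, a_4 = 281/12, a_5 = 1601/60.

a_(n+2) = [5 (n+1) a_(n+1) + 4 a_n] / ((n+1)(n+2)); check: a_0 = 2, a_1 = 2, a_2 = 9, a_3 = 49/3, a_4 = 281/12, a_5 = 1601/60


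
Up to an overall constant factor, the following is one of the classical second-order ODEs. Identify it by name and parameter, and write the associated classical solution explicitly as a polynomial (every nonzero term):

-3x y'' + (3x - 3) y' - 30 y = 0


All three coefficients share the factor -3; dividing through by -3 gives  x y'' + (1 - x) y' + 10 y = 0.
This matches the Laguerre equation x y'' + (1 - x) y' + n y = 0 with n = 10; the polynomial solution is L_10(x).
With y = sum_k a_k x^k, matching x^k gives (k+1)k a_{k+1} + (k+1) a_{k+1} - k a_k + n a_k = 0, i.e. (k+1)^2 a_{k+1} = (k - n) a_k = (k - 10) a_k. The right side vanishes at k = 10, so the series terminates at degree 10.
Standard normalization L_n(0) = 1 gives a_0 = 1. Work upward with a_{k+1} = (k - 10) a_k / (k+1)^2:
  a_1 = (0 - 10)(1) / 1^2 = -10/1 = -10
  a_2 = (1 - 10)(-10) / 2^2 = 90/4 = 45/2
  a_3 = (2 - 10)(45/2) / 3^2 = -180/9 = -20
  a_4 = (3 - 10)(-20) / 4^2 = 140/16 = 35/4
  a_5 = (4 - 10)(35/4) / 5^2 = (-105/2)/25 = -21/10
  a_6 = (5 - 10)(-21/10) / 6^2 = (21/2)/36 = 7/24
  a_7 = (6 - 10)(7/24) / 7^2 = (-7/6)/49 = -1/42
  a_8 = (7 - 10)(-1/42) / 8^2 = (1/14)/64 = 1/896
  a_9 = (8 - 10)(1/896) / 9^2 = (-1/448)/81 = -1/36288
  a_10 = (9 - 10)(-1/36288) / 10^2 = (1/36288)/100 = 1/3628800
Hence L_10(x) = x^10/3628800 - x^9/36288 + x^8/896 - x^7/42 + 7 x^6/24 - 21 x^5/10 + 35 x^4/4 - 20 x^3 + 45 x^2/2 - 10 x + 1.

L_10(x); series = x^10/3628800 - x^9/36288 + x^8/896 - x^7/42 + 7 x^6/24 - 21 x^5/10 + 35 x^4/4 - 20 x^3 + 45 x^2/2 - 10 x + 1


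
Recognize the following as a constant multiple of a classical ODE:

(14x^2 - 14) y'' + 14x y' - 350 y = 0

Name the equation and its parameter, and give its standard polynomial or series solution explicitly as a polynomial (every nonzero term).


All three coefficients share the factor -14; dividing through by -14 gives  (1 - x^2) y'' - x y' + 25 y = 0.
This matches the Chebyshev equation (1 - x^2) y'' - x y' + n^2 y = 0 (note the -x y' term, not -2x y') with n^2 = 25, so n = 5; the polynomial solution is T_5(x).
With y = sum_k a_k x^k, matching x^k gives (k+2)(k+1) a_{k+2} = (k^2 - n^2) a_k = (k - 5)(k + 5) a_k. The right side vanishes at k = 5, so the series with the parity of 5 terminates at degree 5.
Standard normalization: leading coefficient of T_n is 2^(n-1), so a_5 = 2^4 = 16. Work downward with a_k = (k+1)(k+2) a_{k+2} / ((k - 5)(k + 5)):
  a_3 = (4)(5)(16) / ((3 - 5)(3 + 5)) = 320/(-16) = -20
  a_1 = (2)(3)(-20) / ((1 - 5)(1 + 5)) = -120/(-24) = 5
Hence T_5(x) = 16 x^5 - 20 x^3 + 5 x.

T_5(x); series = 16 x^5 - 20 x^3 + 5 x


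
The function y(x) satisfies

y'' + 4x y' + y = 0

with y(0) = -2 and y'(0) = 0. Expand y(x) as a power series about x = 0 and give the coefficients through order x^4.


Ansatz: y(x) = sum_{n>=0} a_n x^n, so y'(x) = sum_{n>=1} n a_n x^(n-1) and y''(x) = sum_{n>=2} n(n-1) a_n x^(n-2).
Substitute into P(x) y'' + Q(x) y' + R(x) y = 0 with P(x) = 1, Q(x) = 4x, R(x) = 1, and match powers of x.
Initial conditions: a_0 = -2, a_1 = 0.
Setting the coefficient of each power of x to zero and solving order by order (substituting the coefficients already found):
  x^0: 2 a_2 + a_0 = 0  ->  2 a_2 = -a_0 = 2  ->  a_2 = 1
  x^1: 6 a_3 + 5 a_1 = 0  ->  6 a_3 = -5 a_1 = 0  ->  a_3 = 0
  x^2: 12 a_4 + 9 a_2 = 0  ->  12 a_4 = -9 a_2 = -9  ->  a_4 = -3/4
Truncated series: y(x) = -2 + x^2 - (3/4) x^4 + O(x^5).

a_0 = -2; a_1 = 0; a_2 = 1; a_3 = 0; a_4 = -3/4


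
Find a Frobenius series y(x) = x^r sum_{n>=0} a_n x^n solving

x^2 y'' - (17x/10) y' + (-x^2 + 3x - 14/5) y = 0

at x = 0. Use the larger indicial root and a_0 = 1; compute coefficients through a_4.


Write in Frobenius form y'' + (p(x)/x) y' + (q(x)/x^2) y = 0:
  p(x) = -17/10,  q(x) = -x^2 + 3x - 14/5.
Indicial equation: r(r-1) + (-17/10) r + (-14/5) = 0 -> roots r_1 = 7/2, r_2 = -4/5.
Take r = r_1 = 7/2. Let y(x) = x^r sum_{n>=0} a_n x^n with a_0 = 1.
Substitute y = x^r sum a_n x^n and match x^{r+n}. The recurrence is
  D(n) a_n + 3 a_{n-1} - 1 a_{n-2} = 0,  where D(n) = (r+n)(r+n-1) + (-17/10)(r+n) + (-14/5).
  a_n = [-3 a_{n-1} + 1 a_{n-2}] / D(n).
Since the indicial polynomial factors as (r - r_1)(r - r_2), D(n) = (r_1 + n - r_1)(r_1 + n - r_2) = n(n + 43/10).
Evaluating step by step (a_0 = 1):
  n = 1: D(1) = 1(1 + 43/10) = 53/10; numerator = -3(1) = -3; a_1 = (-3)/(53/10) = -30/53
  n = 2: D(2) = 2(2 + 43/10) = 63/5; numerator = -3(-30/53) + 1(1) = 143/53; a_2 = (143/53)/(63/5) = 715/3339
  n = 3: D(3) = 3(3 + 43/10) = 219/10; numerator = -3(715/3339) + 1(-30/53) = -1345/1113; a_3 = (-1345/1113)/(219/10) = -13450/243747
  n = 4: D(4) = 4(4 + 43/10) = 166/5; numerator = -3(-13450/243747) + 1(715/3339) = 92545/243747; a_4 = (92545/243747)/(166/5) = 5575/487494

r = 7/2; a_0 = 1; a_1 = -30/53; a_2 = 715/3339; a_3 = -13450/243747; a_4 = 5575/487494


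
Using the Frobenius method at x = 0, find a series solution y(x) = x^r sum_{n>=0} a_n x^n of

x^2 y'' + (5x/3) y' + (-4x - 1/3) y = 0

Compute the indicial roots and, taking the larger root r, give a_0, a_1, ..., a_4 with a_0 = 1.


Write in Frobenius form y'' + (p(x)/x) y' + (q(x)/x^2) y = 0:
  p(x) = 5/3,  q(x) = -4x - 1/3.
Indicial equation: r(r-1) + (5/3) r + (-1/3) = 0 -> roots r_1 = 1/3, r_2 = -1.
Take r = r_1 = 1/3. Let y(x) = x^r sum_{n>=0} a_n x^n with a_0 = 1.
Substitute y = x^r sum a_n x^n and match x^{r+n}. The recurrence is
  D(n) a_n - 4 a_{n-1} = 0,  where D(n) = (r+n)(r+n-1) + (5/3)(r+n) + (-1/3).
  a_n = 4 / D(n) * a_{n-1}.
Since the indicial polynomial factors as (r - r_1)(r - r_2), D(n) = (r_1 + n - r_1)(r_1 + n - r_2) = n(n + 4/3).
Evaluating step by step (a_0 = 1):
  n = 1: D(1) = 1(1 + 4/3) = 7/3; numerator = 4(1) = 4; a_1 = (4)/(7/3) = 12/7
  n = 2: D(2) = 2(2 + 4/3) = 20/3; numerator = 4(12/7) = 48/7; a_2 = (48/7)/(20/3) = 36/35
  n = 3: D(3) = 3(3 + 4/3) = 13; numerator = 4(36/35) = 144/35; a_3 = (144/35)/(13) = 144/455
  n = 4: D(4) = 4(4 + 4/3) = 64/3; numerator = 4(144/455) = 576/455; a_4 = (576/455)/(64/3) = 27/455

r = 1/3; a_0 = 1; a_1 = 12/7; a_2 = 36/35; a_3 = 144/455; a_4 = 27/455


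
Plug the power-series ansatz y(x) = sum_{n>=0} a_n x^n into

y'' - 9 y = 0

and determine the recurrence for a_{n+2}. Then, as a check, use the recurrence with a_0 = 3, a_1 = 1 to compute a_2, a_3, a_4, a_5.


Substitute y = sum_n a_n x^n into y'' + (const) y = 0.
y''(x) = sum_{n>=0} (n+2)(n+1) a_{n+2} x^n.
The ODE becomes sum_n [(n+2)(n+1) a_{n+2} - 9 a_n] x^n = 0.
Setting each coefficient to zero gives the recurrence:
  (n+2)(n+1) a_{n+2} - 9 a_n = 0,
  a_{n+2} = 9 / ((n+1)(n+2)) a_n.

Check with a_0 = 3, a_1 = 1 (apply the recurrence for n = 0, 1, 2, 3): a_0 = 3, a_1 = 1, a_2 = 27/2, a_3 = 3/2, a_4 = 81/8, a_5 = 27/40.

a_{n+2} = 9/((n+1)(n+2)) * a_n; check: a_0 = 3, a_1 = 1, a_2 = 27/2, a_3 = 3/2, a_4 = 81/8, a_5 = 27/40


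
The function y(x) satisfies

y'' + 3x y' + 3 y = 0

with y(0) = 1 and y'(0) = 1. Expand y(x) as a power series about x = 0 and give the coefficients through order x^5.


Ansatz: y(x) = sum_{n>=0} a_n x^n, so y'(x) = sum_{n>=1} n a_n x^(n-1) and y''(x) = sum_{n>=2} n(n-1) a_n x^(n-2).
Substitute into P(x) y'' + Q(x) y' + R(x) y = 0 with P(x) = 1, Q(x) = 3x, R(x) = 3, and match powers of x.
Initial conditions: a_0 = 1, a_1 = 1.
Setting the coefficient of each power of x to zero and solving order by order (substituting the coefficients already found):
  x^0: 2 a_2 + 3 a_0 = 0  ->  2 a_2 = -3 a_0 = -3  ->  a_2 = -3/2
  x^1: 6 a_3 + 6 a_1 = 0  ->  6 a_3 = -6 a_1 = -6  ->  a_3 = -1
  x^2: 12 a_4 + 9 a_2 = 0  ->  12 a_4 = -9 a_2 = 27/2  ->  a_4 = 9/8
  x^3: 20 a_5 + 12 a_3 = 0  ->  20 a_5 = -12 a_3 = 12  ->  a_5 = 3/5
Truncated series: y(x) = 1 + x - (3/2) x^2 - x^3 + (9/8) x^4 + (3/5) x^5 + O(x^6).

a_0 = 1; a_1 = 1; a_2 = -3/2; a_3 = -1; a_4 = 9/8; a_5 = 3/5


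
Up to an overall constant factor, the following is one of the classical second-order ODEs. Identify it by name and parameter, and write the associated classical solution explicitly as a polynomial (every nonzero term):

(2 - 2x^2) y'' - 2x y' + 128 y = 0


All three coefficients share the factor 2; dividing through by 2 gives  (1 - x^2) y'' - x y' + 64 y = 0.
This matches the Chebyshev equation (1 - x^2) y'' - x y' + n^2 y = 0 (note the -x y' term, not -2x y') with n^2 = 64, so n = 8; the polynomial solution is T_8(x).
With y = sum_k a_k x^k, matching x^k gives (k+2)(k+1) a_{k+2} = (k^2 - n^2) a_k = (k - 8)(k + 8) a_k. The right side vanishes at k = 8, so the series with the parity of 8 terminates at degree 8.
Standard normalization: leading coefficient of T_n is 2^(n-1), so a_8 = 2^7 = 128. Work downward with a_k = (k+1)(k+2) a_{k+2} / ((k - 8)(k + 8)):
  a_6 = (7)(8)(128) / ((6 - 8)(6 + 8)) = 7168/(-28) = -256
  a_4 = (5)(6)(-256) / ((4 - 8)(4 + 8)) = -7680/(-48) = 160
  a_2 = (3)(4)(160) / ((2 - 8)(2 + 8)) = 1920/(-60) = -32
  a_0 = (1)(2)(-32) / ((0 - 8)(0 + 8)) = -64/(-64) = 1
Hence T_8(x) = 128 x^8 - 256 x^6 + 160 x^4 - 32 x^2 + 1.

T_8(x); series = 128 x^8 - 256 x^6 + 160 x^4 - 32 x^2 + 1


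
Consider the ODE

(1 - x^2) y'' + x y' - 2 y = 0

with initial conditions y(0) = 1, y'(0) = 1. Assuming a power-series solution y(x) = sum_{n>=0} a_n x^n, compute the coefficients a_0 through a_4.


Ansatz: y(x) = sum_{n>=0} a_n x^n, so y'(x) = sum_{n>=1} n a_n x^(n-1) and y''(x) = sum_{n>=2} n(n-1) a_n x^(n-2).
Substitute into P(x) y'' + Q(x) y' + R(x) y = 0 with P(x) = 1 - x^2, Q(x) = x, R(x) = -2, and match powers of x.
Initial conditions: a_0 = 1, a_1 = 1.
Setting the coefficient of each power of x to zero and solving order by order (substituting the coefficients already found):
  x^0: 2 a_2 - 2 a_0 = 0  ->  2 a_2 = 2 a_0 = 2  ->  a_2 = 1
  x^1: 6 a_3 - a_1 = 0  ->  6 a_3 = a_1 = 1  ->  a_3 = 1/6
  x^2: 12 a_4 - 2 a_2 = 0  ->  12 a_4 = 2 a_2 = 2  ->  a_4 = 1/6
Truncated series: y(x) = 1 + x + x^2 + (1/6) x^3 + (1/6) x^4 + O(x^5).

a_0 = 1; a_1 = 1; a_2 = 1; a_3 = 1/6; a_4 = 1/6


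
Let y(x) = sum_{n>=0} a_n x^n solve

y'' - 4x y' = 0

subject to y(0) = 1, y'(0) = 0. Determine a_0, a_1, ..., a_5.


Ansatz: y(x) = sum_{n>=0} a_n x^n, so y'(x) = sum_{n>=1} n a_n x^(n-1) and y''(x) = sum_{n>=2} n(n-1) a_n x^(n-2).
Substitute into P(x) y'' + Q(x) y' + R(x) y = 0 with P(x) = 1, Q(x) = -4x, R(x) = 0, and match powers of x.
Initial conditions: a_0 = 1, a_1 = 0.
Setting the coefficient of each power of x to zero and solving order by order (substituting the coefficients already found):
  x^0: 2 a_2 = 0  ->  a_2 = 0
  x^1: 6 a_3 - 4 a_1 = 0  ->  6 a_3 = 4 a_1 = 0  ->  a_3 = 0
  x^2: 12 a_4 - 8 a_2 = 0  ->  12 a_4 = 8 a_2 = 0  ->  a_4 = 0
  x^3: 20 a_5 - 12 a_3 = 0  ->  20 a_5 = 12 a_3 = 0  ->  a_5 = 0
Truncated series: y(x) = 1 + O(x^6).

a_0 = 1; a_1 = 0; a_2 = 0; a_3 = 0; a_4 = 0; a_5 = 0


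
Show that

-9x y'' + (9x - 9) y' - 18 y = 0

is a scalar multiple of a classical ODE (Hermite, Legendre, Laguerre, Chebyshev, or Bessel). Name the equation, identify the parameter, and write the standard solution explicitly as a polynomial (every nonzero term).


All three coefficients share the factor -9; dividing through by -9 gives  x y'' + (1 - x) y' + 2 y = 0.
This matches the Laguerre equation x y'' + (1 - x) y' + n y = 0 with n = 2; the polynomial solution is L_2(x).
With y = sum_k a_k x^k, matching x^k gives (k+1)k a_{k+1} + (k+1) a_{k+1} - k a_k + n a_k = 0, i.e. (k+1)^2 a_{k+1} = (k - n) a_k = (k - 2) a_k. The right side vanishes at k = 2, so the series terminates at degree 2.
Standard normalization L_n(0) = 1 gives a_0 = 1. Work upward with a_{k+1} = (k - 2) a_k / (k+1)^2:
  a_1 = (0 - 2)(1) / 1^2 = -2/1 = -2
  a_2 = (1 - 2)(-2) / 2^2 = 2/4 = 1/2
Hence L_2(x) = x^2/2 - 2 x + 1.

L_2(x); series = x^2/2 - 2 x + 1


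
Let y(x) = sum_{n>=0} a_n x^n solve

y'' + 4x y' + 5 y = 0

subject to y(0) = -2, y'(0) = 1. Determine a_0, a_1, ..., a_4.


Ansatz: y(x) = sum_{n>=0} a_n x^n, so y'(x) = sum_{n>=1} n a_n x^(n-1) and y''(x) = sum_{n>=2} n(n-1) a_n x^(n-2).
Substitute into P(x) y'' + Q(x) y' + R(x) y = 0 with P(x) = 1, Q(x) = 4x, R(x) = 5, and match powers of x.
Initial conditions: a_0 = -2, a_1 = 1.
Setting the coefficient of each power of x to zero and solving order by order (substituting the coefficients already found):
  x^0: 2 a_2 + 5 a_0 = 0  ->  2 a_2 = -5 a_0 = 10  ->  a_2 = 5
  x^1: 6 a_3 + 9 a_1 = 0  ->  6 a_3 = -9 a_1 = -9  ->  a_3 = -3/2
  x^2: 12 a_4 + 13 a_2 = 0  ->  12 a_4 = -13 a_2 = -65  ->  a_4 = -65/12
Truncated series: y(x) = -2 + x + 5 x^2 - (3/2) x^3 - (65/12) x^4 + O(x^5).

a_0 = -2; a_1 = 1; a_2 = 5; a_3 = -3/2; a_4 = -65/12
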